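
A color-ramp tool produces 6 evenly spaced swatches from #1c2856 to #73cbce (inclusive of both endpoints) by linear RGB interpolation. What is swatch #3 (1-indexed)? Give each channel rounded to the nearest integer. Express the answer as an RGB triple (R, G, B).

(63, 105, 134)

With 6 swatches and endpoints inclusive, swatch 3 sits at t = (3 − 1)/(6 − 1) = 2/5 ≈ 0.4.
#1c2856 → (28, 40, 86); #73cbce → (115, 203, 206).
R = 28 + 0.4 × (115 − 28) = 62.8 → 63
G = 40 + 0.4 × (203 − 40) = 105.2 → 105
B = 86 + 0.4 × (206 − 86) = 134 → 134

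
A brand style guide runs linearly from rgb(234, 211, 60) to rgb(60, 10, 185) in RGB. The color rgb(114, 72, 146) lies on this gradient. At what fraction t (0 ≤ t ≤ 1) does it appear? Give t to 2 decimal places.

0.69

Invert the lerp on the G channel (largest span, 201): t = (72 − 211) / (10 − 211) = -139/-201 = 0.69154.
Check on R: (114 − 234)/(60 − 234) = 0.6897 ✓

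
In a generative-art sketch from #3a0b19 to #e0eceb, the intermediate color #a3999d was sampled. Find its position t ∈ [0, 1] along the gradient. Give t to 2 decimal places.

Invert the lerp on the G channel (largest span, 225): t = (153 − 11) / (236 − 11) = 142/225 = 0.63111.
Check on R: (163 − 58)/(224 − 58) = 0.6325 ✓

0.63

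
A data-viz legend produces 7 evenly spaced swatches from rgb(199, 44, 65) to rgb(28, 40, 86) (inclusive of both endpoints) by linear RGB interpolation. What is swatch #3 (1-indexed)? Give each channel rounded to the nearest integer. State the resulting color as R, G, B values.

(142, 43, 72)

With 7 swatches and endpoints inclusive, swatch 3 sits at t = (3 − 1)/(7 − 1) = 2/6 ≈ 0.3333.
R = 199 + 0.3333 × (28 − 199) = 142.006 → 142
G = 44 + 0.3333 × (40 − 44) = 42.667 → 43
B = 65 + 0.3333 × (86 − 65) = 71.999 → 72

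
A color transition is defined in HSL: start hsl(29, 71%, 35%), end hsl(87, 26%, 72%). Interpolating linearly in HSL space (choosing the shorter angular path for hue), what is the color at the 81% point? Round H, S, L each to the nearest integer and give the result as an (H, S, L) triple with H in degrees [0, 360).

(76, 35, 65)

Hue arc: Δh = 87 − 29 = 58° (|Δh| ≤ 180, already the shorter path).
H = 29 + 0.81 × (58) = 75.98 → 76°
S = 71 + 0.81 × (26 − 71) = 34.55 → 35%
L = 35 + 0.81 × (72 − 35) = 64.97 → 65%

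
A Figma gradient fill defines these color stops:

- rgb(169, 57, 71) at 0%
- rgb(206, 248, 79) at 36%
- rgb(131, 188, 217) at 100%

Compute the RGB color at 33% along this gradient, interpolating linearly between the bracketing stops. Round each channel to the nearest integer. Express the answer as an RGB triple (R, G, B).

33% lies between the 0% and 36% stops, so the local fraction is t = (33 − 0)/(36 − 0) = 33/36 ≈ 0.9167.
R = 169 + 0.9167 × (206 − 169) = 202.918 → 203
G = 57 + 0.9167 × (248 − 57) = 232.09 → 232
B = 71 + 0.9167 × (79 − 71) = 78.334 → 78

(203, 232, 78)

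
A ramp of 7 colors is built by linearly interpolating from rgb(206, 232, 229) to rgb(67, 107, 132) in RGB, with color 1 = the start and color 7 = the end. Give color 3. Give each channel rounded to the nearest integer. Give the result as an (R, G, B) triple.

(160, 190, 197)

With 7 swatches and endpoints inclusive, swatch 3 sits at t = (3 − 1)/(7 − 1) = 2/6 ≈ 0.3333.
R = 206 + 0.3333 × (67 − 206) = 159.671 → 160
G = 232 + 0.3333 × (107 − 232) = 190.338 → 190
B = 229 + 0.3333 × (132 − 229) = 196.67 → 197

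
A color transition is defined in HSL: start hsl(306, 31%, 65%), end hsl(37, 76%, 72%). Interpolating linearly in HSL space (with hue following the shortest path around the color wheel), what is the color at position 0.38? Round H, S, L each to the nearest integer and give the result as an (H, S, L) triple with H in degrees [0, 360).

Hue: 37 − 306 = -269°, but |-269| > 180 so the shorter arc goes the other way: Δh = -269 + 360 = 91°.
H = 306 + 0.38 × (91) = 340.58 → 341°
S = 31 + 0.38 × (76 − 31) = 48.1 → 48%
L = 65 + 0.38 × (72 − 65) = 67.66 → 68%

(341, 48, 68)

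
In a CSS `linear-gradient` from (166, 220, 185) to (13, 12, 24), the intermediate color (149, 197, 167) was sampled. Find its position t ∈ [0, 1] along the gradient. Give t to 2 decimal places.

0.11

Invert the lerp on the G channel (largest span, 208): t = (197 − 220) / (12 − 220) = -23/-208 = 0.11058.
Check on R: (149 − 166)/(13 − 166) = 0.1111 ✓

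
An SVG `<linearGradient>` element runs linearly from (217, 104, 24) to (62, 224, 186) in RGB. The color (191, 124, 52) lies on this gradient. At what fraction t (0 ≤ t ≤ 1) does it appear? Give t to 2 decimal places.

Invert the lerp on the B channel (largest span, 162): t = (52 − 24) / (186 − 24) = 28/162 = 0.17284.
Check on R: (191 − 217)/(62 − 217) = 0.1677 ✓

0.17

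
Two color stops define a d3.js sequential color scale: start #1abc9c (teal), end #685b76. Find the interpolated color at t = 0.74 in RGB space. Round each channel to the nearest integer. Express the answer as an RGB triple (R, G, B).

#1abc9c → (26, 188, 156); #685b76 → (104, 91, 118).
R = 26 + 0.74 × (104 − 26) = 26 + 0.74 × 78 = 83.72 → 84
G = 188 + 0.74 × (91 − 188) = 188 + 0.74 × -97 = 116.22 → 116
B = 156 + 0.74 × (118 − 156) = 156 + 0.74 × -38 = 127.88 → 128

(84, 116, 128)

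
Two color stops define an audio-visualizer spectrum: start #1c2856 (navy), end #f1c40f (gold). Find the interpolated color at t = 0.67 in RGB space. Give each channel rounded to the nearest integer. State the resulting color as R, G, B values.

(171, 145, 38)

#1c2856 → (28, 40, 86); #f1c40f → (241, 196, 15).
R = 28 + 0.67 × (241 − 28) = 28 + 0.67 × 213 = 170.71 → 171
G = 40 + 0.67 × (196 − 40) = 40 + 0.67 × 156 = 144.52 → 145
B = 86 + 0.67 × (15 − 86) = 86 + 0.67 × -71 = 38.43 → 38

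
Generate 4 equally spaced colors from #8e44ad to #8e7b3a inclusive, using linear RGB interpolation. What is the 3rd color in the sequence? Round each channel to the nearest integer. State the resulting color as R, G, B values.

With 4 swatches and endpoints inclusive, swatch 3 sits at t = (3 − 1)/(4 − 1) = 2/3 ≈ 0.6667.
#8e44ad → (142, 68, 173); #8e7b3a → (142, 123, 58).
R = 142 + 0.6667 × (142 − 142) = 142 → 142
G = 68 + 0.6667 × (123 − 68) = 104.668 → 105
B = 173 + 0.6667 × (58 − 173) = 96.33 → 96

(142, 105, 96)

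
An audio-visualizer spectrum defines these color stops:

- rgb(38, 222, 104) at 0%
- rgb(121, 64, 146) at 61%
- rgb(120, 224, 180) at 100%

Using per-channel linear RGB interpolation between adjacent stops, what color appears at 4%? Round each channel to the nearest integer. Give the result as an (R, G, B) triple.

4% lies between the 0% and 61% stops, so the local fraction is t = (4 − 0)/(61 − 0) = 4/61 ≈ 0.0656.
R = 38 + 0.0656 × (121 − 38) = 43.445 → 43
G = 222 + 0.0656 × (64 − 222) = 211.635 → 212
B = 104 + 0.0656 × (146 − 104) = 106.755 → 107

(43, 212, 107)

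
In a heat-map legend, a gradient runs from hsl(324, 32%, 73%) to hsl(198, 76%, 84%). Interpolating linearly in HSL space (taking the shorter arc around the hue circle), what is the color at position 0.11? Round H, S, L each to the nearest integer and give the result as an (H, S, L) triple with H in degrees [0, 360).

Hue arc: Δh = 198 − 324 = -126° (|Δh| ≤ 180, already the shorter path).
H = 324 + 0.11 × (-126) = 310.14 → 310°
S = 32 + 0.11 × (76 − 32) = 36.84 → 37%
L = 73 + 0.11 × (84 − 73) = 74.21 → 74%

(310, 37, 74)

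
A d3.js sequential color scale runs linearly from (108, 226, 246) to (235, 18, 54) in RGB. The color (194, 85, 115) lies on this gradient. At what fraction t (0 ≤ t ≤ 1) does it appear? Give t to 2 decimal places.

0.68

Invert the lerp on the G channel (largest span, 208): t = (85 − 226) / (18 − 226) = -141/-208 = 0.67788.
Check on R: (194 − 108)/(235 − 108) = 0.6772 ✓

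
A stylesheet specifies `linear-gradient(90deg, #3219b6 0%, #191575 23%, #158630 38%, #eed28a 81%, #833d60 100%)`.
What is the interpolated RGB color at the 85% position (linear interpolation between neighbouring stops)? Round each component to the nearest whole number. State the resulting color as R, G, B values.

85% lies between the 81% and 100% stops, so the local fraction is t = (85 − 81)/(100 − 81) = 4/19 ≈ 0.2105.
#eed28a → (238, 210, 138); #833d60 → (131, 61, 96).
R = 238 + 0.2105 × (131 − 238) = 215.476 → 215
G = 210 + 0.2105 × (61 − 210) = 178.636 → 179
B = 138 + 0.2105 × (96 − 138) = 129.159 → 129

(215, 179, 129)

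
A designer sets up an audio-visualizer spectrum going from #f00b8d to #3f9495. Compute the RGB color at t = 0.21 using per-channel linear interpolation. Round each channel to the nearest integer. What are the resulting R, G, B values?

(203, 40, 143)

#f00b8d → (240, 11, 141); #3f9495 → (63, 148, 149).
R = 240 + 0.21 × (63 − 240) = 240 + 0.21 × -177 = 202.83 → 203
G = 11 + 0.21 × (148 − 11) = 11 + 0.21 × 137 = 39.77 → 40
B = 141 + 0.21 × (149 − 141) = 141 + 0.21 × 8 = 142.68 → 143
So the blended color is (203, 40, 143), about #cb288f.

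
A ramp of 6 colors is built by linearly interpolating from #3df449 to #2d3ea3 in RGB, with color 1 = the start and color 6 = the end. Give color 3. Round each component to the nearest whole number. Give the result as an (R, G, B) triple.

(55, 171, 109)

With 6 swatches and endpoints inclusive, swatch 3 sits at t = (3 − 1)/(6 − 1) = 2/5 ≈ 0.4.
#3df449 → (61, 244, 73); #2d3ea3 → (45, 62, 163).
R = 61 + 0.4 × (45 − 61) = 54.6 → 55
G = 244 + 0.4 × (62 − 244) = 171.2 → 171
B = 73 + 0.4 × (163 − 73) = 109 → 109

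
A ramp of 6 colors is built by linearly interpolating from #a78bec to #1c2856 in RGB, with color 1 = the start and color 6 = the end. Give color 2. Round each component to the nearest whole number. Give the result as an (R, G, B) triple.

(139, 119, 206)

With 6 swatches and endpoints inclusive, swatch 2 sits at t = (2 − 1)/(6 − 1) = 1/5 ≈ 0.2.
#a78bec → (167, 139, 236); #1c2856 → (28, 40, 86).
R = 167 + 0.2 × (28 − 167) = 139.2 → 139
G = 139 + 0.2 × (40 − 139) = 119.2 → 119
B = 236 + 0.2 × (86 − 236) = 206 → 206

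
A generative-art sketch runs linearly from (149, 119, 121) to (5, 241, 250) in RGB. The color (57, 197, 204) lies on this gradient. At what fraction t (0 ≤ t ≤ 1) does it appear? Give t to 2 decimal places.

Invert the lerp on the R channel (largest span, 144): t = (57 − 149) / (5 − 149) = -92/-144 = 0.63889.
Check on G: (197 − 119)/(241 − 119) = 0.6393 ✓

0.64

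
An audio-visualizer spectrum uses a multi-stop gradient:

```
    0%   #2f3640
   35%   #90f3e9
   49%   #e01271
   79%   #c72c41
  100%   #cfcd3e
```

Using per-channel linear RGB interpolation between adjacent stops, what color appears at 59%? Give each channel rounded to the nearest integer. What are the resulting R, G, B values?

(216, 27, 97)

59% lies between the 49% and 79% stops, so the local fraction is t = (59 − 49)/(79 − 49) = 10/30 ≈ 0.3333.
#e01271 → (224, 18, 113); #c72c41 → (199, 44, 65).
R = 224 + 0.3333 × (199 − 224) = 215.667 → 216
G = 18 + 0.3333 × (44 − 18) = 26.666 → 27
B = 113 + 0.3333 × (65 − 113) = 97.002 → 97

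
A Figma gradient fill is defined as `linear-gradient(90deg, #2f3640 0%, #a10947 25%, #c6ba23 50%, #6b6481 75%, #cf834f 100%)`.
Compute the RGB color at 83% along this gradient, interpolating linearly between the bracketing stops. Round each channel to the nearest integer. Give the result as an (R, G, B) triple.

83% lies between the 75% and 100% stops, so the local fraction is t = (83 − 75)/(100 − 75) = 8/25 ≈ 0.32.
#6b6481 → (107, 100, 129); #cf834f → (207, 131, 79).
R = 107 + 0.32 × (207 − 107) = 139 → 139
G = 100 + 0.32 × (131 − 100) = 109.92 → 110
B = 129 + 0.32 × (79 − 129) = 113 → 113

(139, 110, 113)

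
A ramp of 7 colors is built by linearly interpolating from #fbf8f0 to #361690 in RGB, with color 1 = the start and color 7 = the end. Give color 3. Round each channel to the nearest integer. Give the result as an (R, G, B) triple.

With 7 swatches and endpoints inclusive, swatch 3 sits at t = (3 − 1)/(7 − 1) = 2/6 ≈ 0.3333.
#fbf8f0 → (251, 248, 240); #361690 → (54, 22, 144).
R = 251 + 0.3333 × (54 − 251) = 185.34 → 185
G = 248 + 0.3333 × (22 − 248) = 172.674 → 173
B = 240 + 0.3333 × (144 − 240) = 208.003 → 208

(185, 173, 208)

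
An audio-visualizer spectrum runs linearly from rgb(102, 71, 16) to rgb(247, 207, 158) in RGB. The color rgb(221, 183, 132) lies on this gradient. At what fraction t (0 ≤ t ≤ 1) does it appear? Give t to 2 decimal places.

0.82

Invert the lerp on the R channel (largest span, 145): t = (221 − 102) / (247 − 102) = 119/145 = 0.82069.
Check on G: (183 − 71)/(207 − 71) = 0.8235 ✓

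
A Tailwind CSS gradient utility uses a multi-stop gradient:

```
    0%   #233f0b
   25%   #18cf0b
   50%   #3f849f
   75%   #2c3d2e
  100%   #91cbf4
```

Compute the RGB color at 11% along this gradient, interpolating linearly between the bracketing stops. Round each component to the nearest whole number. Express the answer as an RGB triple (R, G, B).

11% lies between the 0% and 25% stops, so the local fraction is t = (11 − 0)/(25 − 0) = 11/25 ≈ 0.44.
#233f0b → (35, 63, 11); #18cf0b → (24, 207, 11).
R = 35 + 0.44 × (24 − 35) = 30.16 → 30
G = 63 + 0.44 × (207 − 63) = 126.36 → 126
B = 11 + 0.44 × (11 − 11) = 11 → 11

(30, 126, 11)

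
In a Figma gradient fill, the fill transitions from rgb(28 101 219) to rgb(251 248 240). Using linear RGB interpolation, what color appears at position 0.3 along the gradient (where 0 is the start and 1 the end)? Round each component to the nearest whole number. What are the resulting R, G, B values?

R = 28 + 0.3 × (251 − 28) = 28 + 0.3 × 223 = 94.9 → 95
G = 101 + 0.3 × (248 − 101) = 101 + 0.3 × 147 = 145.1 → 145
B = 219 + 0.3 × (240 − 219) = 219 + 0.3 × 21 = 225.3 → 225

(95, 145, 225)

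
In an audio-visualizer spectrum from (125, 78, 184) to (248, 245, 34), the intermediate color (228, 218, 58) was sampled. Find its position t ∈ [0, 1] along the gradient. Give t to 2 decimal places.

0.84

Invert the lerp on the G channel (largest span, 167): t = (218 − 78) / (245 − 78) = 140/167 = 0.83832.
Check on R: (228 − 125)/(248 − 125) = 0.8374 ✓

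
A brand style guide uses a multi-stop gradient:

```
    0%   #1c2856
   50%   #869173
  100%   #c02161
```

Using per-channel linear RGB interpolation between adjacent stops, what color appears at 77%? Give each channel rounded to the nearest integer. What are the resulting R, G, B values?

77% lies between the 50% and 100% stops, so the local fraction is t = (77 − 50)/(100 − 50) = 27/50 ≈ 0.54.
#869173 → (134, 145, 115); #c02161 → (192, 33, 97).
R = 134 + 0.54 × (192 − 134) = 165.32 → 165
G = 145 + 0.54 × (33 − 145) = 84.52 → 85
B = 115 + 0.54 × (97 − 115) = 105.28 → 105

(165, 85, 105)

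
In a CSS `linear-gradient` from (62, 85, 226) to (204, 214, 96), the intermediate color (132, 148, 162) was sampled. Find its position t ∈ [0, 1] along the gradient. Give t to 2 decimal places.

0.49

Invert the lerp on the R channel (largest span, 142): t = (132 − 62) / (204 − 62) = 70/142 = 0.49296.
Check on G: (148 − 85)/(214 − 85) = 0.4884 ✓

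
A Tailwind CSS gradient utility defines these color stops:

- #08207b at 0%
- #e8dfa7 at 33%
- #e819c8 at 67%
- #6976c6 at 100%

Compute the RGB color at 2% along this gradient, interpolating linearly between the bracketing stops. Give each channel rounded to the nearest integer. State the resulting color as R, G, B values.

(22, 44, 126)

2% lies between the 0% and 33% stops, so the local fraction is t = (2 − 0)/(33 − 0) = 2/33 ≈ 0.0606.
#08207b → (8, 32, 123); #e8dfa7 → (232, 223, 167).
R = 8 + 0.0606 × (232 − 8) = 21.574 → 22
G = 32 + 0.0606 × (223 − 32) = 43.575 → 44
B = 123 + 0.0606 × (167 − 123) = 125.666 → 126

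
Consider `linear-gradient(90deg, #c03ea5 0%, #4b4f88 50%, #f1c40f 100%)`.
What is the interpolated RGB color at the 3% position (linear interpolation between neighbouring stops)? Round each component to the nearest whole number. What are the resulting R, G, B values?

3% lies between the 0% and 50% stops, so the local fraction is t = (3 − 0)/(50 − 0) = 3/50 ≈ 0.06.
#c03ea5 → (192, 62, 165); #4b4f88 → (75, 79, 136).
R = 192 + 0.06 × (75 − 192) = 184.98 → 185
G = 62 + 0.06 × (79 − 62) = 63.02 → 63
B = 165 + 0.06 × (136 − 165) = 163.26 → 163

(185, 63, 163)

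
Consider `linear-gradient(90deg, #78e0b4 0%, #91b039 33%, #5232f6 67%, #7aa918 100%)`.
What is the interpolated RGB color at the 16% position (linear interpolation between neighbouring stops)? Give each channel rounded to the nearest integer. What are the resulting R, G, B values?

(132, 201, 120)

16% lies between the 0% and 33% stops, so the local fraction is t = (16 − 0)/(33 − 0) = 16/33 ≈ 0.4848.
#78e0b4 → (120, 224, 180); #91b039 → (145, 176, 57).
R = 120 + 0.4848 × (145 − 120) = 132.12 → 132
G = 224 + 0.4848 × (176 − 224) = 200.73 → 201
B = 180 + 0.4848 × (57 − 180) = 120.37 → 120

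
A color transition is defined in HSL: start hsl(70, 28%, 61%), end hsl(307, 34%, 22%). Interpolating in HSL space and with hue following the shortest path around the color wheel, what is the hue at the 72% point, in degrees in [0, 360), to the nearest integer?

341

Hue: 307 − 70 = 237°, but |237| > 180 so the shorter arc goes the other way: Δh = 237 − 360 = -123°.
H = 70 + 0.72 × (-123) = -18.56 → -19 → -19 mod 360 = 341°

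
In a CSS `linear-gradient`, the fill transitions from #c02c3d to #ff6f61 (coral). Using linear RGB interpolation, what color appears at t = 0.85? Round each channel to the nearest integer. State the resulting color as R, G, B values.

#c02c3d → (192, 44, 61); #ff6f61 → (255, 111, 97).
R = 192 + 0.85 × (255 − 192) = 192 + 0.85 × 63 = 245.55 → 246
G = 44 + 0.85 × (111 − 44) = 44 + 0.85 × 67 = 100.95 → 101
B = 61 + 0.85 × (97 − 61) = 61 + 0.85 × 36 = 91.6 → 92
So the blended color is (246, 101, 92), about #f6655c.

(246, 101, 92)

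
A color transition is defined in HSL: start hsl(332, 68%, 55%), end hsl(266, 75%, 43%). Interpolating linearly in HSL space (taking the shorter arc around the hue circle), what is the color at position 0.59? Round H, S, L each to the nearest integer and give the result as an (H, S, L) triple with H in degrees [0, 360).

(293, 72, 48)

Hue arc: Δh = 266 − 332 = -66° (|Δh| ≤ 180, already the shorter path).
H = 332 + 0.59 × (-66) = 293.06 → 293°
S = 68 + 0.59 × (75 − 68) = 72.13 → 72%
L = 55 + 0.59 × (43 − 55) = 47.92 → 48%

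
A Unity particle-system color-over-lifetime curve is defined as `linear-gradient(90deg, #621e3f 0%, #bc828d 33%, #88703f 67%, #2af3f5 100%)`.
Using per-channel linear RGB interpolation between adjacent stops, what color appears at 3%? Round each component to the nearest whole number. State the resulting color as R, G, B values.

(106, 39, 70)

3% lies between the 0% and 33% stops, so the local fraction is t = (3 − 0)/(33 − 0) = 3/33 ≈ 0.0909.
#621e3f → (98, 30, 63); #bc828d → (188, 130, 141).
R = 98 + 0.0909 × (188 − 98) = 106.181 → 106
G = 30 + 0.0909 × (130 − 30) = 39.09 → 39
B = 63 + 0.0909 × (141 − 63) = 70.09 → 70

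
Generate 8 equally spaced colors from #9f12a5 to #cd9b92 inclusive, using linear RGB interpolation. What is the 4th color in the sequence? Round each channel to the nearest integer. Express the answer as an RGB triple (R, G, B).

With 8 swatches and endpoints inclusive, swatch 4 sits at t = (4 − 1)/(8 − 1) = 3/7 ≈ 0.4286.
#9f12a5 → (159, 18, 165); #cd9b92 → (205, 155, 146).
R = 159 + 0.4286 × (205 − 159) = 178.716 → 179
G = 18 + 0.4286 × (155 − 18) = 76.718 → 77
B = 165 + 0.4286 × (146 − 165) = 156.857 → 157

(179, 77, 157)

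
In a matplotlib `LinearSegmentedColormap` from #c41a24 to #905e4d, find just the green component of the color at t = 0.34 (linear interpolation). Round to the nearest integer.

49

G₁ = 26 (from #c41a24), G₂ = 94 (from #905e4d).
G = 26 + 0.34 × (94 − 26) = 49.12 → 49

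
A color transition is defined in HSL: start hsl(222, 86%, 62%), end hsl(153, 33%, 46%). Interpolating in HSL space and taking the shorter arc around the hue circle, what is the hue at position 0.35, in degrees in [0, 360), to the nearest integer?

198

Hue arc: Δh = 153 − 222 = -69° (|Δh| ≤ 180, already the shorter path).
H = 222 + 0.35 × (-69) = 197.85 → 198°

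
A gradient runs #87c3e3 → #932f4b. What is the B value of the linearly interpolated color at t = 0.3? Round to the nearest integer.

B₁ = 227 (from #87c3e3), B₂ = 75 (from #932f4b).
B = 227 + 0.3 × (75 − 227) = 181.4 → 181

181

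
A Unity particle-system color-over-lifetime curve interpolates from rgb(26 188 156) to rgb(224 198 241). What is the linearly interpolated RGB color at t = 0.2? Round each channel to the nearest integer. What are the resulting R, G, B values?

(66, 190, 173)

R = 26 + 0.2 × (224 − 26) = 26 + 0.2 × 198 = 65.6 → 66
G = 188 + 0.2 × (198 − 188) = 188 + 0.2 × 10 = 190 → 190
B = 156 + 0.2 × (241 − 156) = 156 + 0.2 × 85 = 173 → 173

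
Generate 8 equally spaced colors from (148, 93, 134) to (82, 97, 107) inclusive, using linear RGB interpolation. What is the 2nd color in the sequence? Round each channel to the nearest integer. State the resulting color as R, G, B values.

(139, 94, 130)

With 8 swatches and endpoints inclusive, swatch 2 sits at t = (2 − 1)/(8 − 1) = 1/7 ≈ 0.1429.
R = 148 + 0.1429 × (82 − 148) = 138.569 → 139
G = 93 + 0.1429 × (97 − 93) = 93.572 → 94
B = 134 + 0.1429 × (107 − 134) = 130.142 → 130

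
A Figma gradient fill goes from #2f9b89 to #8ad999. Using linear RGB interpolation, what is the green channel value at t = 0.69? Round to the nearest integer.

G₁ = 155 (from #2f9b89), G₂ = 217 (from #8ad999).
G = 155 + 0.69 × (217 − 155) = 197.78 → 198

198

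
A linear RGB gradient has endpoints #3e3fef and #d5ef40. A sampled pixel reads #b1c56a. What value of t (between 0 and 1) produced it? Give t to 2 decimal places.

Invert the lerp on the G channel (largest span, 176): t = (197 − 63) / (239 − 63) = 134/176 = 0.76136.
Check on R: (177 − 62)/(213 − 62) = 0.7616 ✓

0.76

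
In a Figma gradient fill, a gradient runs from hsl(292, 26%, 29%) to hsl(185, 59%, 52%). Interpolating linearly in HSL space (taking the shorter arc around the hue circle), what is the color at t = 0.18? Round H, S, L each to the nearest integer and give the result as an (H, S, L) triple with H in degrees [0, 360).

(273, 32, 33)

Hue arc: Δh = 185 − 292 = -107° (|Δh| ≤ 180, already the shorter path).
H = 292 + 0.18 × (-107) = 272.74 → 273°
S = 26 + 0.18 × (59 − 26) = 31.94 → 32%
L = 29 + 0.18 × (52 − 29) = 33.14 → 33%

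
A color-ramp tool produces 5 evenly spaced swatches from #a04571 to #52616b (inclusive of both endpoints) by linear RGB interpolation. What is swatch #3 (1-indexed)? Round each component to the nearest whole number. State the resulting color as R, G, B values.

(121, 83, 110)

With 5 swatches and endpoints inclusive, swatch 3 sits at t = (3 − 1)/(5 − 1) = 2/4 ≈ 0.5.
#a04571 → (160, 69, 113); #52616b → (82, 97, 107).
R = 160 + 0.5 × (82 − 160) = 121 → 121
G = 69 + 0.5 × (97 − 69) = 83 → 83
B = 113 + 0.5 × (107 − 113) = 110 → 110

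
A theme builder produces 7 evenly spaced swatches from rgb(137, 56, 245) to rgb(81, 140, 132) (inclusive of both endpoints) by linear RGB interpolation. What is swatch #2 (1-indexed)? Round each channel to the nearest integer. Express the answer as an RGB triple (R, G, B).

(128, 70, 226)

With 7 swatches and endpoints inclusive, swatch 2 sits at t = (2 − 1)/(7 − 1) = 1/6 ≈ 0.1667.
R = 137 + 0.1667 × (81 − 137) = 127.665 → 128
G = 56 + 0.1667 × (140 − 56) = 70.003 → 70
B = 245 + 0.1667 × (132 − 245) = 226.163 → 226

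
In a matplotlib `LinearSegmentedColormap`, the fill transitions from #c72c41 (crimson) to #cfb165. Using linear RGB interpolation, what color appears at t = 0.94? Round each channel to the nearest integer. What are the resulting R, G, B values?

(207, 169, 99)

#c72c41 → (199, 44, 65); #cfb165 → (207, 177, 101).
R = 199 + 0.94 × (207 − 199) = 199 + 0.94 × 8 = 206.52 → 207
G = 44 + 0.94 × (177 − 44) = 44 + 0.94 × 133 = 169.02 → 169
B = 65 + 0.94 × (101 − 65) = 65 + 0.94 × 36 = 98.84 → 99
So the blended color is (207, 169, 99), about #cfa963.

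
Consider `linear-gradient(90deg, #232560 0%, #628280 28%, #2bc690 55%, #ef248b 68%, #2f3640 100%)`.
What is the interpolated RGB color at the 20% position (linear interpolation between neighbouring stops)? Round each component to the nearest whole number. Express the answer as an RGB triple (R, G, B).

20% lies between the 0% and 28% stops, so the local fraction is t = (20 − 0)/(28 − 0) = 20/28 ≈ 0.7143.
#232560 → (35, 37, 96); #628280 → (98, 130, 128).
R = 35 + 0.7143 × (98 − 35) = 80.001 → 80
G = 37 + 0.7143 × (130 − 37) = 103.43 → 103
B = 96 + 0.7143 × (128 − 96) = 118.858 → 119

(80, 103, 119)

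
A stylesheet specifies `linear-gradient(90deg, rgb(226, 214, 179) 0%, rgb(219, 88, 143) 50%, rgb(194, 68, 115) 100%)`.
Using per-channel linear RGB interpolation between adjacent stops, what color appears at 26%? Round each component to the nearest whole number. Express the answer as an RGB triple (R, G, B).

26% lies between the 0% and 50% stops, so the local fraction is t = (26 − 0)/(50 − 0) = 26/50 ≈ 0.52.
R = 226 + 0.52 × (219 − 226) = 222.36 → 222
G = 214 + 0.52 × (88 − 214) = 148.48 → 148
B = 179 + 0.52 × (143 − 179) = 160.28 → 160

(222, 148, 160)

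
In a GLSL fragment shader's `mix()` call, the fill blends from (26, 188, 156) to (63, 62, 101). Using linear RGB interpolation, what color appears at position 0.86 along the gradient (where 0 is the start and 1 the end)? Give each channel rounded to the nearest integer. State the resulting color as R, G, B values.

(58, 80, 109)

R = 26 + 0.86 × (63 − 26) = 26 + 0.86 × 37 = 57.82 → 58
G = 188 + 0.86 × (62 − 188) = 188 + 0.86 × -126 = 79.64 → 80
B = 156 + 0.86 × (101 − 156) = 156 + 0.86 × -55 = 108.7 → 109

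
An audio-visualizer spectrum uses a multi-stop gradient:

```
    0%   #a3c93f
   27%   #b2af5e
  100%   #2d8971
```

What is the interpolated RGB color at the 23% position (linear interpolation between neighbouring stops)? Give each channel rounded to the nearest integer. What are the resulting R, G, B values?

(176, 179, 89)

23% lies between the 0% and 27% stops, so the local fraction is t = (23 − 0)/(27 − 0) = 23/27 ≈ 0.8519.
#a3c93f → (163, 201, 63); #b2af5e → (178, 175, 94).
R = 163 + 0.8519 × (178 − 163) = 175.779 → 176
G = 201 + 0.8519 × (175 − 201) = 178.851 → 179
B = 63 + 0.8519 × (94 − 63) = 89.409 → 89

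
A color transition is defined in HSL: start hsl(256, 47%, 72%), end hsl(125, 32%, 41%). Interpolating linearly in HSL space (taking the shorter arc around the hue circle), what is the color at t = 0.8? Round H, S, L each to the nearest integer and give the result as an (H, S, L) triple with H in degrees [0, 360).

Hue arc: Δh = 125 − 256 = -131° (|Δh| ≤ 180, already the shorter path).
H = 256 + 0.8 × (-131) = 151.2 → 151°
S = 47 + 0.8 × (32 − 47) = 35 → 35%
L = 72 + 0.8 × (41 − 72) = 47.2 → 47%

(151, 35, 47)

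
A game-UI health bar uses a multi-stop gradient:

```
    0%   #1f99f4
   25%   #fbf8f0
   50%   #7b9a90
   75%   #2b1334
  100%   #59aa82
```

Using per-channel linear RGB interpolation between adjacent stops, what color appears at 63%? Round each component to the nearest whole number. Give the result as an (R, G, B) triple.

(81, 84, 96)

63% lies between the 50% and 75% stops, so the local fraction is t = (63 − 50)/(75 − 50) = 13/25 ≈ 0.52.
#7b9a90 → (123, 154, 144); #2b1334 → (43, 19, 52).
R = 123 + 0.52 × (43 − 123) = 81.4 → 81
G = 154 + 0.52 × (19 − 154) = 83.8 → 84
B = 144 + 0.52 × (52 − 144) = 96.16 → 96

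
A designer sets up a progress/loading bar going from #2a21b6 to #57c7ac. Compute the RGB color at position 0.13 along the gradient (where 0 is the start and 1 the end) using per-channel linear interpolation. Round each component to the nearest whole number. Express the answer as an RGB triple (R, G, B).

#2a21b6 → (42, 33, 182); #57c7ac → (87, 199, 172).
R = 42 + 0.13 × (87 − 42) = 42 + 0.13 × 45 = 47.85 → 48
G = 33 + 0.13 × (199 − 33) = 33 + 0.13 × 166 = 54.58 → 55
B = 182 + 0.13 × (172 − 182) = 182 + 0.13 × -10 = 180.7 → 181

(48, 55, 181)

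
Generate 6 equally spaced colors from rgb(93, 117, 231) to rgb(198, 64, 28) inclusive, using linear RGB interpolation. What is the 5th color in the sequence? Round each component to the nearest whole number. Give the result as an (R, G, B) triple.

With 6 swatches and endpoints inclusive, swatch 5 sits at t = (5 − 1)/(6 − 1) = 4/5 ≈ 0.8.
R = 93 + 0.8 × (198 − 93) = 177 → 177
G = 117 + 0.8 × (64 − 117) = 74.6 → 75
B = 231 + 0.8 × (28 − 231) = 68.6 → 69

(177, 75, 69)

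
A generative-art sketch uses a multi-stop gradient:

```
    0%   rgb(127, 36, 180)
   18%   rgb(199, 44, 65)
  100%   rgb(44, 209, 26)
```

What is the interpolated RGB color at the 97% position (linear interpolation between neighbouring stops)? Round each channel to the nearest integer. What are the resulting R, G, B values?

(50, 203, 27)

97% lies between the 18% and 100% stops, so the local fraction is t = (97 − 18)/(100 − 18) = 79/82 ≈ 0.9634.
R = 199 + 0.9634 × (44 − 199) = 49.673 → 50
G = 44 + 0.9634 × (209 − 44) = 202.961 → 203
B = 65 + 0.9634 × (26 − 65) = 27.427 → 27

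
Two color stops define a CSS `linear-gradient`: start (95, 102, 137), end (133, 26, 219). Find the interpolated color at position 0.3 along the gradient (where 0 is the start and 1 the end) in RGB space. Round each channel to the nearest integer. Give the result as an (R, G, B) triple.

(106, 79, 162)

R = 95 + 0.3 × (133 − 95) = 95 + 0.3 × 38 = 106.4 → 106
G = 102 + 0.3 × (26 − 102) = 102 + 0.3 × -76 = 79.2 → 79
B = 137 + 0.3 × (219 − 137) = 137 + 0.3 × 82 = 161.6 → 162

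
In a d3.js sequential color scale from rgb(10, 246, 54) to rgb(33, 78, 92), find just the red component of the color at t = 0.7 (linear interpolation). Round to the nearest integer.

R = 10 + 0.7 × (33 − 10) = 26.1 → 26

26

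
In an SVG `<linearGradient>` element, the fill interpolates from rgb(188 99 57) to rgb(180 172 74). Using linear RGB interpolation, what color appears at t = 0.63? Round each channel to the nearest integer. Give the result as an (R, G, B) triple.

(183, 145, 68)

R = 188 + 0.63 × (180 − 188) = 188 + 0.63 × -8 = 182.96 → 183
G = 99 + 0.63 × (172 − 99) = 99 + 0.63 × 73 = 144.99 → 145
B = 57 + 0.63 × (74 − 57) = 57 + 0.63 × 17 = 67.71 → 68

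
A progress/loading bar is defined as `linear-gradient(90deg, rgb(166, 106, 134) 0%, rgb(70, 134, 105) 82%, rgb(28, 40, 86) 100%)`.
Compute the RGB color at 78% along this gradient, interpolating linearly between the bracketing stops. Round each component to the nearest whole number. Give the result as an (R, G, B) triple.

(75, 133, 106)

78% lies between the 0% and 82% stops, so the local fraction is t = (78 − 0)/(82 − 0) = 78/82 ≈ 0.9512.
R = 166 + 0.9512 × (70 − 166) = 74.685 → 75
G = 106 + 0.9512 × (134 − 106) = 132.634 → 133
B = 134 + 0.9512 × (105 − 134) = 106.415 → 106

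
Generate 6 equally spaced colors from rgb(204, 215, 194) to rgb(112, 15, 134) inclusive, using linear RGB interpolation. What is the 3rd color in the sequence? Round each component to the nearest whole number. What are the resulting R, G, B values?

With 6 swatches and endpoints inclusive, swatch 3 sits at t = (3 − 1)/(6 − 1) = 2/5 ≈ 0.4.
R = 204 + 0.4 × (112 − 204) = 167.2 → 167
G = 215 + 0.4 × (15 − 215) = 135 → 135
B = 194 + 0.4 × (134 − 194) = 170 → 170

(167, 135, 170)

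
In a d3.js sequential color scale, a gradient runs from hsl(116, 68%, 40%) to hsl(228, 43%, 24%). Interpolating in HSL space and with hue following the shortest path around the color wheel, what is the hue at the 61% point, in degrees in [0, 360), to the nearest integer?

184

Hue arc: Δh = 228 − 116 = 112° (|Δh| ≤ 180, already the shorter path).
H = 116 + 0.61 × (112) = 184.32 → 184°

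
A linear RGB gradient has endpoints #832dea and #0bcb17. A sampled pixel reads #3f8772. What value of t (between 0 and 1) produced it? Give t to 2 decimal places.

0.57

Invert the lerp on the B channel (largest span, 211): t = (114 − 234) / (23 − 234) = -120/-211 = 0.56872.
Check on R: (63 − 131)/(11 − 131) = 0.5667 ✓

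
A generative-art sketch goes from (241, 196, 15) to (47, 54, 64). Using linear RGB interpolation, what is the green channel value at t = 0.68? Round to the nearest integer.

G = 196 + 0.68 × (54 − 196) = 99.44 → 99

99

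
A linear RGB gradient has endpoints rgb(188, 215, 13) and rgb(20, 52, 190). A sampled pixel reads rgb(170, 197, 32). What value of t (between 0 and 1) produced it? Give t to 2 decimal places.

0.11

Invert the lerp on the B channel (largest span, 177): t = (32 − 13) / (190 − 13) = 19/177 = 0.10734.
Check on R: (170 − 188)/(20 − 188) = 0.1071 ✓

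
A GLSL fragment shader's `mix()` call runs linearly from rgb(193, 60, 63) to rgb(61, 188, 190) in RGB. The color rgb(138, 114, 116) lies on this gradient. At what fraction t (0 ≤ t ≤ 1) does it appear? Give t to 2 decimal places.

Invert the lerp on the R channel (largest span, 132): t = (138 − 193) / (61 − 193) = -55/-132 = 0.41667.
Check on G: (114 − 60)/(188 − 60) = 0.4219 ✓

0.42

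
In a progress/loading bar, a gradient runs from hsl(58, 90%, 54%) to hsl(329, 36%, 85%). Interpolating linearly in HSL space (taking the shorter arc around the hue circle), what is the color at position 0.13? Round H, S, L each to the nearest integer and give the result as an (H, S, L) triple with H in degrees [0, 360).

(46, 83, 58)

Hue: 329 − 58 = 271°, but |271| > 180 so the shorter arc goes the other way: Δh = 271 − 360 = -89°.
H = 58 + 0.13 × (-89) = 46.43 → 46°
S = 90 + 0.13 × (36 − 90) = 82.98 → 83%
L = 54 + 0.13 × (85 − 54) = 58.03 → 58%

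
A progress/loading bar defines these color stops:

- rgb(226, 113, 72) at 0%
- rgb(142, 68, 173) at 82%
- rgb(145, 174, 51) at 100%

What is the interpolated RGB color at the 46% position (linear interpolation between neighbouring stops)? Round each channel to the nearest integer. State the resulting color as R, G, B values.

(179, 88, 129)

46% lies between the 0% and 82% stops, so the local fraction is t = (46 − 0)/(82 − 0) = 46/82 ≈ 0.561.
R = 226 + 0.561 × (142 − 226) = 178.876 → 179
G = 113 + 0.561 × (68 − 113) = 87.755 → 88
B = 72 + 0.561 × (173 − 72) = 128.661 → 129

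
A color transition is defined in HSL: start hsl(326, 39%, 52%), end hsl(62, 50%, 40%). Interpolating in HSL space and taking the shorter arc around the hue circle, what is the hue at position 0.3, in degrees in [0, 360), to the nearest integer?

Hue: 62 − 326 = -264°, but |-264| > 180 so the shorter arc goes the other way: Δh = -264 + 360 = 96°.
H = 326 + 0.3 × (96) = 354.8 → 355°

355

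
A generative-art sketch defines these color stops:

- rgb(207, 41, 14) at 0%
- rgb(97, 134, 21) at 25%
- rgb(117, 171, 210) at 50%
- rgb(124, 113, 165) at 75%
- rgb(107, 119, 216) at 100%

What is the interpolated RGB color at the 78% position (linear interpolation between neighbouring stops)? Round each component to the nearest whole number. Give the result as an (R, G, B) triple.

78% lies between the 75% and 100% stops, so the local fraction is t = (78 − 75)/(100 − 75) = 3/25 ≈ 0.12.
R = 124 + 0.12 × (107 − 124) = 121.96 → 122
G = 113 + 0.12 × (119 − 113) = 113.72 → 114
B = 165 + 0.12 × (216 − 165) = 171.12 → 171

(122, 114, 171)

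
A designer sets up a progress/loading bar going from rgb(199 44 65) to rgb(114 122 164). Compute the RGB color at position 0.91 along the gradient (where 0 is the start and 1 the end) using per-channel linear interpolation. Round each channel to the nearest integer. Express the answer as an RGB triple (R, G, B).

R = 199 + 0.91 × (114 − 199) = 199 + 0.91 × -85 = 121.65 → 122
G = 44 + 0.91 × (122 − 44) = 44 + 0.91 × 78 = 114.98 → 115
B = 65 + 0.91 × (164 − 65) = 65 + 0.91 × 99 = 155.09 → 155
So the blended color is (122, 115, 155), about #7a739b.

(122, 115, 155)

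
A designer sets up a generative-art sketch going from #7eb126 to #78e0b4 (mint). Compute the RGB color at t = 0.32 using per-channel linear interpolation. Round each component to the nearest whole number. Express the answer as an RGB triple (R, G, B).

(124, 192, 83)

#7eb126 → (126, 177, 38); #78e0b4 → (120, 224, 180).
R = 126 + 0.32 × (120 − 126) = 126 + 0.32 × -6 = 124.08 → 124
G = 177 + 0.32 × (224 − 177) = 177 + 0.32 × 47 = 192.04 → 192
B = 38 + 0.32 × (180 − 38) = 38 + 0.32 × 142 = 83.44 → 83
So the blended color is (124, 192, 83), about #7cc053.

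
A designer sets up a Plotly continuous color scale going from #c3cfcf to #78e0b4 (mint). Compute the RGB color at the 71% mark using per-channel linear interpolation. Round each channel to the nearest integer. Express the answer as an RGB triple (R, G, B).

#c3cfcf → (195, 207, 207); #78e0b4 → (120, 224, 180).
71% corresponds to t = 0.71.
R = 195 + 0.71 × (120 − 195) = 195 + 0.71 × -75 = 141.75 → 142
G = 207 + 0.71 × (224 − 207) = 207 + 0.71 × 17 = 219.07 → 219
B = 207 + 0.71 × (180 − 207) = 207 + 0.71 × -27 = 187.83 → 188
So the blended color is (142, 219, 188), about #8edbbc.

(142, 219, 188)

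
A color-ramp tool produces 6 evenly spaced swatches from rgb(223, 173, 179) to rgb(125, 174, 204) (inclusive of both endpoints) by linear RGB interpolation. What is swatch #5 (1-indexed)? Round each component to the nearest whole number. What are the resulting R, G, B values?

With 6 swatches and endpoints inclusive, swatch 5 sits at t = (5 − 1)/(6 − 1) = 4/5 ≈ 0.8.
R = 223 + 0.8 × (125 − 223) = 144.6 → 145
G = 173 + 0.8 × (174 − 173) = 173.8 → 174
B = 179 + 0.8 × (204 − 179) = 199 → 199

(145, 174, 199)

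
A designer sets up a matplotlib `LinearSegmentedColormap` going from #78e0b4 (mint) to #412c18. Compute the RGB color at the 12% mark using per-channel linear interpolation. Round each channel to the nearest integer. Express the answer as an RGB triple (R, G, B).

(113, 202, 161)

#78e0b4 → (120, 224, 180); #412c18 → (65, 44, 24).
12% corresponds to t = 0.12.
R = 120 + 0.12 × (65 − 120) = 120 + 0.12 × -55 = 113.4 → 113
G = 224 + 0.12 × (44 − 224) = 224 + 0.12 × -180 = 202.4 → 202
B = 180 + 0.12 × (24 − 180) = 180 + 0.12 × -156 = 161.28 → 161
So the blended color is (113, 202, 161), about #71caa1.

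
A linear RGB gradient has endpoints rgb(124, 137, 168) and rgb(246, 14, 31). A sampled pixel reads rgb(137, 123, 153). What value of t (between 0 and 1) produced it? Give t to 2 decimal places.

Invert the lerp on the B channel (largest span, 137): t = (153 − 168) / (31 − 168) = -15/-137 = 0.10949.
Check on R: (137 − 124)/(246 − 124) = 0.1066 ✓

0.11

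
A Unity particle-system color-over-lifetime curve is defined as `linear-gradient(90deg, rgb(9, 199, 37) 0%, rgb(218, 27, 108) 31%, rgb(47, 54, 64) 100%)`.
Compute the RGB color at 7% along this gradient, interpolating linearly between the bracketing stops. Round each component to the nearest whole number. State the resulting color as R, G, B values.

7% lies between the 0% and 31% stops, so the local fraction is t = (7 − 0)/(31 − 0) = 7/31 ≈ 0.2258.
R = 9 + 0.2258 × (218 − 9) = 56.192 → 56
G = 199 + 0.2258 × (27 − 199) = 160.162 → 160
B = 37 + 0.2258 × (108 − 37) = 53.032 → 53

(56, 160, 53)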